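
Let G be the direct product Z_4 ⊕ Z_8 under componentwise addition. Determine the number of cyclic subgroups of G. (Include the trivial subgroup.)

14

A cyclic subgroup of order d is generated by each of its φ(d) elements of order d, so the cyclic subgroups of order d number (#elements of order d)/φ(d).
Cyclic subgroups by order — order 1: 1; order 2: 3; order 4: 6; order 8: 4.
Total: 14.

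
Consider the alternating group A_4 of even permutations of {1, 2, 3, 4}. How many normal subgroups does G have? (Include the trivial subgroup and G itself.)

3

G has 10 subgroups. Checking conjugation-invariance by order — order 1: 1/1 normal; order 2: 0/3 normal; order 3: 0/4 normal; order 4: 1/1 normal; order 12: 1/1 normal.
Total normal subgroups: 3.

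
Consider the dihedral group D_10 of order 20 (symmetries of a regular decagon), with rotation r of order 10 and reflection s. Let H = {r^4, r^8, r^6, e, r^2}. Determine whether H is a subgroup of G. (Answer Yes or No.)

Yes

|H| = 5 divides |G| = 20, consistent with Lagrange.
H contains the identity, every element's inverse is in H, and H is closed under ·: it is a subgroup.
In fact H = ⟨r^4⟩.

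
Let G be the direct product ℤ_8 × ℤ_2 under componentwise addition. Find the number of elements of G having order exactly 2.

3

An element (a,b) has order lcm(ord(a), ord(b)); count pairs with lcm equal to 2.
Enumerating gives 3 such elements.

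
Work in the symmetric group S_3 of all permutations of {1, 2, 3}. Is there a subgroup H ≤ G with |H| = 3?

3 | 6. A subgroup of order 3 is {e, (1 2 3), (1 3 2)}.

Yes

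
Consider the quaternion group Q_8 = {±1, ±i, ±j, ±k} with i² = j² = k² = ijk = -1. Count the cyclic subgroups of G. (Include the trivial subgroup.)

5

Each element a generates a cyclic subgroup ⟨a⟩; distinct elements may generate the same one (a cyclic group of order d has φ(d) generators).
Cyclic subgroups by order — order 1: 1; order 2: 1; order 4: 3.
Total: 5.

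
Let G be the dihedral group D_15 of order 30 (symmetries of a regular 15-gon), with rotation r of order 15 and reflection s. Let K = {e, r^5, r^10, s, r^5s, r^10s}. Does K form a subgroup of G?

|K| = 6 divides |G| = 30, consistent with Lagrange.
K contains the identity, every element's inverse is in K, and K is closed under ·: it is a subgroup.

Yes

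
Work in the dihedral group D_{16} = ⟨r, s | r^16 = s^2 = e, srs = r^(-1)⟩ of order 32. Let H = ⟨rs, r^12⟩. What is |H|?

8

|⟨rs⟩| = 2 and |⟨r^12⟩| = 4, so |H| is a multiple of lcm(2, 4) = 4 and divides |G| = 32.
Closing under the operation: H = {e, r^4, r^8, r^12, rs, r^5s, r^9s, r^13s}, so |H| = 8.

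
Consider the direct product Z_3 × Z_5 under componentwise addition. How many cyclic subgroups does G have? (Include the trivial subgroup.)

Group the elements of G by the cyclic subgroup they generate; each cyclic subgroup of order d accounts for φ(d) elements.
Cyclic subgroups by order — order 1: 1; order 3: 1; order 5: 1; order 15: 1.
Total: 4.

4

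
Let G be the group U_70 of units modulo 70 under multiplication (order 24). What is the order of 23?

12

Compute successive powers of 23 mod 70: 23, 39, 57, 51, 53, 29, 37, 11, …; 23^12 ≡ 1 (mod 70).
So |⟨23⟩| = 12.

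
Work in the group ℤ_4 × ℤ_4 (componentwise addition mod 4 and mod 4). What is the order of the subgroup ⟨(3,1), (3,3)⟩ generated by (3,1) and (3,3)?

8

|⟨(3,1)⟩| = 4 and |⟨(3,3)⟩| = 4, so |H| is a multiple of lcm(4, 4) = 4 and divides |G| = 16.
Closing under the operation: H = {(0,0), (0,2), (1,1), (1,3), (2,0), (2,2), (3,1), (3,3)}, so |H| = 8.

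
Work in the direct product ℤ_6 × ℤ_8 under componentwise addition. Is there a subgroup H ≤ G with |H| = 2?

Yes

2 | 48. A subgroup of order 2 is {(0,0), (0,4)}.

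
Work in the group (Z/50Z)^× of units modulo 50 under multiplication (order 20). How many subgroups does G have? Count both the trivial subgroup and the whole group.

|G| = 20, so by Lagrange every subgroup order divides 20. Divisors: 1, 2, 4, 5, 10, 20.
Subgroups by order — order 1: 1; order 2: 1; order 4: 1; order 5: 1; order 10: 1; order 20: 1.
Total: 1 + 1 + 1 + 1 + 1 + 1 = 6.

6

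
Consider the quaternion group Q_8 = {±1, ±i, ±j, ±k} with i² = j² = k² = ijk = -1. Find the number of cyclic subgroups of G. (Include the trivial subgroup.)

5

Each element a generates a cyclic subgroup ⟨a⟩; distinct elements may generate the same one (a cyclic group of order d has φ(d) generators).
Cyclic subgroups by order — order 1: 1; order 2: 1; order 4: 3.
Total: 5.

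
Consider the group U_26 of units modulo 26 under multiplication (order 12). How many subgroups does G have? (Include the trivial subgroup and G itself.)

6

|G| = 12, so by Lagrange every subgroup order divides 12. Divisors: 1, 2, 3, 4, 6, 12.
Subgroups by order — order 1: 1; order 2: 1; order 3: 1; order 4: 1; order 6: 1; order 12: 1.
Total: 1 + 1 + 1 + 1 + 1 + 1 = 6.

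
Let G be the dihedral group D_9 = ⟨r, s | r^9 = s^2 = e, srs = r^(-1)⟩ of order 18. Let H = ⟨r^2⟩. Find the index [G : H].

2

|⟨r^2⟩| = 9 and |G| = 18.
By Lagrange, [G : H] = |G|/|H| = 18/9 = 2.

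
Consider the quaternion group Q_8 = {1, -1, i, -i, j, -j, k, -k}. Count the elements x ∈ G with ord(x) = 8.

0

No element of G has order 8 (even though 8 | 8).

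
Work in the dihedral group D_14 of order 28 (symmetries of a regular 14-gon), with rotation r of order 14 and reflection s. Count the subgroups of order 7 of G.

|G| = 28 and 7 | 28, so subgroups of order 7 are possible by Lagrange.
The subgroups of order 7 are: {e, r^2, r^4, r^6, r^8, r^10, r^12}.
So G has 1 subgroup of order 7.

1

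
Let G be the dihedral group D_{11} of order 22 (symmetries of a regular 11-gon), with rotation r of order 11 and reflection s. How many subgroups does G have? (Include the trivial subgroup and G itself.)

14

|G| = 22, so by Lagrange every subgroup order divides 22. Divisors: 1, 2, 11, 22.
Subgroups by order — order 1: 1; order 2: 11; order 11: 1; order 22: 1.
Total: 1 + 11 + 1 + 1 = 14.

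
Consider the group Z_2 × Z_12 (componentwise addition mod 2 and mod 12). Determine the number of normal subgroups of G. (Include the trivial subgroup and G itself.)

16

G is abelian, so every subgroup is normal.
G has 16 subgroups in total, hence 16 normal subgroups.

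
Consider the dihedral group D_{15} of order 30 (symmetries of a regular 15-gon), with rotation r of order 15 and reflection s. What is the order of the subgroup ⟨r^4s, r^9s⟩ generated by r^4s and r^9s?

|⟨r^4s⟩| = 2 and |⟨r^9s⟩| = 2, so |H| is a multiple of lcm(2, 2) = 2 and divides |G| = 30.
Closing under the operation: H = {e, r^5, r^10, r^4s, r^9s, r^14s}, so |H| = 6.

6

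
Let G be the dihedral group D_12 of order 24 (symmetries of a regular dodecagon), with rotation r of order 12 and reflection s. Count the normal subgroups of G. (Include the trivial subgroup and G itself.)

9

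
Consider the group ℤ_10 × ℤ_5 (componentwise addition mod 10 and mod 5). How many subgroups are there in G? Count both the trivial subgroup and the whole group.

|G| = 50, so by Lagrange every subgroup order divides 50. Divisors: 1, 2, 5, 10, 25, 50.
Subgroups by order — order 1: 1; order 2: 1; order 5: 6; order 10: 6; order 25: 1; order 50: 1.
Total: 1 + 1 + 6 + 6 + 1 + 1 = 16.

16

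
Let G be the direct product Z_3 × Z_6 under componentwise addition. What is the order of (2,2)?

The order of (2,2) in Z_3 × Z_6 is lcm(ord(2) in Z_3, ord(2) in Z_6).
ord(2) = 3 and ord(2) = 3, so |⟨(2,2)⟩| = lcm(3, 3) = 3.

3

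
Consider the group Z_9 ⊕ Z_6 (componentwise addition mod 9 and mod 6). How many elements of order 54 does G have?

An element (a,b) has order lcm(ord(a), ord(b)); count pairs with lcm equal to 54.
Enumerating gives 0 such elements.

0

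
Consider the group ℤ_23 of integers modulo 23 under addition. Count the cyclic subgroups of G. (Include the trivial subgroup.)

A cyclic subgroup of order d is generated by each of its φ(d) elements of order d, so the cyclic subgroups of order d number (#elements of order d)/φ(d).
Cyclic subgroups by order — order 1: 1; order 23: 1.
Total: 2.

2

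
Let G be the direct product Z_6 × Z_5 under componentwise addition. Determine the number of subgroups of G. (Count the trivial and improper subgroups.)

|G| = 30, so by Lagrange every subgroup order divides 30. Divisors: 1, 2, 3, 5, 6, 10, 15, 30.
Subgroups by order — order 1: 1; order 2: 1; order 3: 1; order 5: 1; order 6: 1; order 10: 1; order 15: 1; order 30: 1.
Total: 1 + 1 + 1 + 1 + 1 + 1 + 1 + 1 = 8.

8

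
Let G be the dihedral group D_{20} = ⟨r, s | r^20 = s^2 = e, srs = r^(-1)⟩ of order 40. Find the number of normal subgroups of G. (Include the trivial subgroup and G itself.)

G has 48 subgroups. Checking conjugation-invariance by order — order 1: 1/1 normal; order 2: 1/21 normal; order 4: 1/11 normal; order 5: 1/1 normal; order 8: 0/5 normal; order 10: 1/5 normal; order 20: 3/3 normal; order 40: 1/1 normal.
Total normal subgroups: 9.

9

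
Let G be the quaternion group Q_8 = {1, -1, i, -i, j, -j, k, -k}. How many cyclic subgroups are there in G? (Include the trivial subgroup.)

A cyclic subgroup of order d is generated by each of its φ(d) elements of order d, so the cyclic subgroups of order d number (#elements of order d)/φ(d).
Cyclic subgroups by order — order 1: 1; order 2: 1; order 4: 3.
Total: 5.

5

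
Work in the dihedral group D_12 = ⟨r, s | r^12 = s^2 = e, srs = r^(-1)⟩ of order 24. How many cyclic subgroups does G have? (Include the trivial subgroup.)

Group the elements of G by the cyclic subgroup they generate; each cyclic subgroup of order d accounts for φ(d) elements.
Cyclic subgroups by order — order 1: 1; order 2: 13; order 3: 1; order 4: 1; order 6: 1; order 12: 1.
Total: 18.

18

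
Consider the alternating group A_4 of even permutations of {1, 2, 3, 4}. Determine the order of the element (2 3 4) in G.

Computing powers of (2 3 4): the smallest k with ((2 3 4))^k = e is k = 3.

3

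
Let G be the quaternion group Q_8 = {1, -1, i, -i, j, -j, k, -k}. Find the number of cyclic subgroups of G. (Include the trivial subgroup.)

5

Group the elements of G by the cyclic subgroup they generate; each cyclic subgroup of order d accounts for φ(d) elements.
Cyclic subgroups by order — order 1: 1; order 2: 1; order 4: 3.
Total: 5.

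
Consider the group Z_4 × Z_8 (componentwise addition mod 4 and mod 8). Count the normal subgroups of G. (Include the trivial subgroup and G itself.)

G is abelian, so every subgroup is normal.
G has 22 subgroups in total, hence 22 normal subgroups.

22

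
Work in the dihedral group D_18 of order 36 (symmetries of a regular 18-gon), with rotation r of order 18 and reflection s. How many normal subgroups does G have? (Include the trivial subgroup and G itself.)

9

G has 45 subgroups. Checking conjugation-invariance by order — order 1: 1/1 normal; order 2: 1/19 normal; order 3: 1/1 normal; order 4: 0/9 normal; order 6: 1/7 normal; order 9: 1/1 normal; order 12: 0/3 normal; order 18: 3/3 normal; order 36: 1/1 normal.
Total normal subgroups: 9.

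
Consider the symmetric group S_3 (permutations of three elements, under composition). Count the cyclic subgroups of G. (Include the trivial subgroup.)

A cyclic subgroup of order d is generated by each of its φ(d) elements of order d, so the cyclic subgroups of order d number (#elements of order d)/φ(d).
Cyclic subgroups by order — order 1: 1; order 2: 3; order 3: 1.
Total: 5.

5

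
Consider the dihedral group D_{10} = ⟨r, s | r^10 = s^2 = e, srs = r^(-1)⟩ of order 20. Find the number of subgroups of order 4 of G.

5

|G| = 20 and 4 | 20, so subgroups of order 4 are possible by Lagrange.
The subgroups of order 4 are: {e, r^5, r^2s, r^7s}; {e, r^5, r^3s, r^8s}; {e, r^5, r^4s, r^9s}; {e, r^5, s, r^5s}; … (5 in all).
So G has 5 subgroups of order 4.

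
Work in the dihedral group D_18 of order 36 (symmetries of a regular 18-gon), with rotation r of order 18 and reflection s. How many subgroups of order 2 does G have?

19

|G| = 36 and 2 | 36, so subgroups of order 2 are possible by Lagrange.
The subgroups of order 2 are: {e, r^10s}; {e, r^11s}; {e, r^12s}; {e, r^13s}; … (19 in all).
So G has 19 subgroups of order 2.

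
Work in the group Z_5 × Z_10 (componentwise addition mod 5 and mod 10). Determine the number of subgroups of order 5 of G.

6

|G| = 50 and 5 | 50, so subgroups of order 5 are possible by Lagrange.
The subgroups of order 5 are: {(0,0), (0,2), (0,4), (0,6), (0,8)}; {(0,0), (1,0), (2,0), (3,0), (4,0)}; {(0,0), (1,2), (2,4), (3,6), (4,8)}; {(0,0), (1,4), (2,8), (3,2), (4,6)}; … (6 in all).
So G has 6 subgroups of order 5.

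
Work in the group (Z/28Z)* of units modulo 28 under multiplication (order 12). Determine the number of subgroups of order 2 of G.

3

|G| = 12 and 2 | 12, so subgroups of order 2 are possible by Lagrange.
The subgroups of order 2 are: {1, 13}; {1, 15}; {1, 27}.
So G has 3 subgroups of order 2.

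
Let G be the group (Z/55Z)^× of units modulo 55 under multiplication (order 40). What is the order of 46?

Compute successive powers of 46 mod 55: 46, 26, 41, 16, 21, 31, 51, 36, …; 46^10 ≡ 1 (mod 55).
So |⟨46⟩| = 10.

10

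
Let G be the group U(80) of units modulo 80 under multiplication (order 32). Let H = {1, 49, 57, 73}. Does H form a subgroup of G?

Yes

|H| = 4 divides |G| = 32, consistent with Lagrange.
H contains the identity, every element's inverse is in H, and H is closed under ·: it is a subgroup.
In fact H = ⟨73⟩.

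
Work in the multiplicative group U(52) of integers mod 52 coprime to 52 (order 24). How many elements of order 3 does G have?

2

The elements of order 3 are: 9, 29.
That's 2.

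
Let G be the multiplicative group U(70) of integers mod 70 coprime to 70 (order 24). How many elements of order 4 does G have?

The elements of order 4 are: 13, 27, 43, 57.
That's 4.

4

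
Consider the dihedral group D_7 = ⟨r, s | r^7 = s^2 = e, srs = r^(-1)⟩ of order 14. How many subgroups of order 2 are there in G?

7

|G| = 14 and 2 | 14, so subgroups of order 2 are possible by Lagrange.
The subgroups of order 2 are: {e, r^2s}; {e, r^3s}; {e, r^4s}; {e, r^5s}; … (7 in all).
So G has 7 subgroups of order 2.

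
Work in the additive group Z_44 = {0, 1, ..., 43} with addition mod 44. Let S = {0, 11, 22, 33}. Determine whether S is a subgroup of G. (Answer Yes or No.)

|S| = 4 divides |G| = 44, consistent with Lagrange.
S contains the identity, every element's inverse is in S, and S is closed under +: it is a subgroup.
In fact S = ⟨33⟩.

Yes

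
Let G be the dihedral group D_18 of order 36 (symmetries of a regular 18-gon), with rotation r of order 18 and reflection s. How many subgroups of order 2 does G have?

19

|G| = 36 and 2 | 36, so subgroups of order 2 are possible by Lagrange.
The subgroups of order 2 are: {e, r^10s}; {e, r^11s}; {e, r^12s}; {e, r^13s}; … (19 in all).
So G has 19 subgroups of order 2.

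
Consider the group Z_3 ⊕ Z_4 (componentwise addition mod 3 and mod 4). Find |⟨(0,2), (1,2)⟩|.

|⟨(0,2)⟩| = 2 and |⟨(1,2)⟩| = 6, so |H| is a multiple of lcm(2, 6) = 6 and divides |G| = 12.
Closing under the operation: H = {(0,0), (0,2), (1,0), (1,2), (2,0), (2,2)}, so |H| = 6.

6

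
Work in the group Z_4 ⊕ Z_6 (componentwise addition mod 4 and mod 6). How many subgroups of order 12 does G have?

|G| = 24 and 12 | 24, so subgroups of order 12 are possible by Lagrange.
The subgroups of order 12 are: {(0,0), (0,1), (0,2), (0,3), (0,4), (0,5), (2,0), (2,1), (2,2), (2,3), (2,4), (2,5)}; {(0,0), (0,2), (0,4), (1,0), (1,2), (1,4), (2,0), (2,2), (2,4), (3,0), (3,2), (3,4)}; {(0,0), (0,2), (0,4), (1,1), (1,3), (1,5), (2,0), (2,2), (2,4), (3,1), (3,3), (3,5)}.
So G has 3 subgroups of order 12.

3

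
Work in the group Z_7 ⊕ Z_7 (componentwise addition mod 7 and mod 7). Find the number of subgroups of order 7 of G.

8

|G| = 49 and 7 | 49, so subgroups of order 7 are possible by Lagrange.
The subgroups of order 7 are: {(0,0), (0,1), (0,2), (0,3), (0,4), (0,5), (0,6)}; {(0,0), (1,0), (2,0), (3,0), (4,0), (5,0), (6,0)}; {(0,0), (1,1), (2,2), (3,3), (4,4), (5,5), (6,6)}; {(0,0), (1,2), (2,4), (3,6), (4,1), (5,3), (6,5)}; … (8 in all).
So G has 8 subgroups of order 7.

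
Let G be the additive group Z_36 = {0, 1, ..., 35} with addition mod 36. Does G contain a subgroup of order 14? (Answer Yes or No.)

No

14 does not divide |G| = 36, so by Lagrange no subgroup of order 14 exists.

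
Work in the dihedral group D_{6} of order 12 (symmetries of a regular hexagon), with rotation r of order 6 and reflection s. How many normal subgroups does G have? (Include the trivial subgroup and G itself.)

G has 16 subgroups. Checking conjugation-invariance by order — order 1: 1/1 normal; order 2: 1/7 normal; order 3: 1/1 normal; order 4: 0/3 normal; order 6: 3/3 normal; order 12: 1/1 normal.
Total normal subgroups: 7.

7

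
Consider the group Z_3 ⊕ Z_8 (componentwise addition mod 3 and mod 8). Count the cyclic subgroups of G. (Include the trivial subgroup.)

8

A cyclic subgroup of order d is generated by each of its φ(d) elements of order d, so the cyclic subgroups of order d number (#elements of order d)/φ(d).
Cyclic subgroups by order — order 1: 1; order 2: 1; order 3: 1; order 4: 1; order 6: 1; order 8: 1; order 12: 1; order 24: 1.
Total: 8.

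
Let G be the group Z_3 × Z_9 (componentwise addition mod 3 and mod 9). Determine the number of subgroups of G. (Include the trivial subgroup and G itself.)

|G| = 27, so by Lagrange every subgroup order divides 27. Divisors: 1, 3, 9, 27.
Subgroups by order — order 1: 1; order 3: 4; order 9: 4; order 27: 1.
Total: 1 + 4 + 4 + 1 = 10.

10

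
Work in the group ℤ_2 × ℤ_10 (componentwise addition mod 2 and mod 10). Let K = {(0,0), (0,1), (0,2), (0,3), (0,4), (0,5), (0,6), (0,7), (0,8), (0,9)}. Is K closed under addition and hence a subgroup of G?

Yes

|K| = 10 divides |G| = 20, consistent with Lagrange.
K contains the identity, every element's inverse is in K, and K is closed under +: it is a subgroup.
In fact K = ⟨(0,1)⟩.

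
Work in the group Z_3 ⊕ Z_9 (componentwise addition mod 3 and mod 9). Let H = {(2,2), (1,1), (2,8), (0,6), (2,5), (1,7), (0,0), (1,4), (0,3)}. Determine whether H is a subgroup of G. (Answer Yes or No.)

|H| = 9 divides |G| = 27, consistent with Lagrange.
H contains the identity, every element's inverse is in H, and H is closed under +: it is a subgroup.
In fact H = ⟨(1,1)⟩.

Yes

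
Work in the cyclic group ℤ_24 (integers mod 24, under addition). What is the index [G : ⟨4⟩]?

|⟨4⟩| = 6 and |G| = 24.
By Lagrange, [G : H] = |G|/|H| = 24/6 = 4.

4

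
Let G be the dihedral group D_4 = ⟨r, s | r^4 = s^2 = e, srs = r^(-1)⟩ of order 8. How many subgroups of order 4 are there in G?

|G| = 8 and 4 | 8, so subgroups of order 4 are possible by Lagrange.
The subgroups of order 4 are: {e, r, r^2, r^3}; {e, r^2, s, r^2s}; {e, r^2, rs, r^3s}.
So G has 3 subgroups of order 4.

3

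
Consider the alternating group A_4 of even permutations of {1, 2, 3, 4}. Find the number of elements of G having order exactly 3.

8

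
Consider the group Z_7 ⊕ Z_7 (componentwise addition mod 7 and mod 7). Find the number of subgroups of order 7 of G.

8

|G| = 49 and 7 | 49, so subgroups of order 7 are possible by Lagrange.
The subgroups of order 7 are: {(0,0), (0,1), (0,2), (0,3), (0,4), (0,5), (0,6)}; {(0,0), (1,0), (2,0), (3,0), (4,0), (5,0), (6,0)}; {(0,0), (1,1), (2,2), (3,3), (4,4), (5,5), (6,6)}; {(0,0), (1,2), (2,4), (3,6), (4,1), (5,3), (6,5)}; … (8 in all).
So G has 8 subgroups of order 7.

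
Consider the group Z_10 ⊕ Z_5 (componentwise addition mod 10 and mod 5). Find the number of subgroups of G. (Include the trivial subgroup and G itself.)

|G| = 50, so by Lagrange every subgroup order divides 50. Divisors: 1, 2, 5, 10, 25, 50.
Subgroups by order — order 1: 1; order 2: 1; order 5: 6; order 10: 6; order 25: 1; order 50: 1.
Total: 1 + 1 + 6 + 6 + 1 + 1 = 16.

16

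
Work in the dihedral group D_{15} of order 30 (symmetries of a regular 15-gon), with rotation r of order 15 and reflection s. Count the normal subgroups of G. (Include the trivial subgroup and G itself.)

G has 28 subgroups. Checking conjugation-invariance by order — order 1: 1/1 normal; order 2: 0/15 normal; order 3: 1/1 normal; order 5: 1/1 normal; order 6: 0/5 normal; order 10: 0/3 normal; order 15: 1/1 normal; order 30: 1/1 normal.
Total normal subgroups: 5.

5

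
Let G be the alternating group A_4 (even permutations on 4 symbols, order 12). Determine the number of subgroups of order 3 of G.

4

|G| = 12 and 3 | 12, so subgroups of order 3 are possible by Lagrange.
The subgroups of order 3 are: {e, (1 2 3), (1 3 2)}; {e, (1 2 4), (1 4 2)}; {e, (1 3 4), (1 4 3)}; {e, (2 3 4), (2 4 3)}.
So G has 4 subgroups of order 3.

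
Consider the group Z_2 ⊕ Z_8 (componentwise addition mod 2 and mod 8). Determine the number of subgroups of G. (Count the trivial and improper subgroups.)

|G| = 16, so by Lagrange every subgroup order divides 16. Divisors: 1, 2, 4, 8, 16.
Subgroups by order — order 1: 1; order 2: 3; order 4: 3; order 8: 3; order 16: 1.
Total: 1 + 3 + 3 + 3 + 1 = 11.

11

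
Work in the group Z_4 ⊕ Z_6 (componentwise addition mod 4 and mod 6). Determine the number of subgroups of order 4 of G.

|G| = 24 and 4 | 24, so subgroups of order 4 are possible by Lagrange.
The subgroups of order 4 are: {(0,0), (0,3), (2,0), (2,3)}; {(0,0), (1,0), (2,0), (3,0)}; {(0,0), (1,3), (2,0), (3,3)}.
So G has 3 subgroups of order 4.

3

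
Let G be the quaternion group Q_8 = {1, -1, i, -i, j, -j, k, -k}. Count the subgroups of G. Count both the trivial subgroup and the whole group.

|G| = 8, so by Lagrange every subgroup order divides 8. Divisors: 1, 2, 4, 8.
Subgroups by order — order 1: 1; order 2: 1; order 4: 3; order 8: 1.
Total: 1 + 1 + 3 + 1 = 6.

6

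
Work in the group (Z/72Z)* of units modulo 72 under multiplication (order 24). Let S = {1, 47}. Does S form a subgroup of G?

47 ∈ S but its inverse 23 ∉ S, so S is not a subgroup.

No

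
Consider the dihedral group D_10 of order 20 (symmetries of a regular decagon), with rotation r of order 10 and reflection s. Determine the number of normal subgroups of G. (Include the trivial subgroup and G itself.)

7

G has 22 subgroups. Checking conjugation-invariance by order — order 1: 1/1 normal; order 2: 1/11 normal; order 4: 0/5 normal; order 5: 1/1 normal; order 10: 3/3 normal; order 20: 1/1 normal.
Total normal subgroups: 7.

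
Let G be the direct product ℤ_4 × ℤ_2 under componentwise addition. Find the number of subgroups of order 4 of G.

3

|G| = 8 and 4 | 8, so subgroups of order 4 are possible by Lagrange.
The subgroups of order 4 are: {(0,0), (0,1), (2,0), (2,1)}; {(0,0), (1,0), (2,0), (3,0)}; {(0,0), (1,1), (2,0), (3,1)}.
So G has 3 subgroups of order 4.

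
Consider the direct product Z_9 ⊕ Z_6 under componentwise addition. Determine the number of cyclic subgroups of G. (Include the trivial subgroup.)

16

A cyclic subgroup of order d is generated by each of its φ(d) elements of order d, so the cyclic subgroups of order d number (#elements of order d)/φ(d).
Cyclic subgroups by order — order 1: 1; order 2: 1; order 3: 4; order 6: 4; order 9: 3; order 18: 3.
Total: 16.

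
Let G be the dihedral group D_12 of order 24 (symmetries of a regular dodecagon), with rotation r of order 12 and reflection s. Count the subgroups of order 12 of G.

|G| = 24 and 12 | 24, so subgroups of order 12 are possible by Lagrange.
The subgroups of order 12 are: {e, r, r^2, r^3, r^4, r^5, r^6, r^7, r^8, r^9, r^10, r^11}; {e, r^2, r^4, r^6, r^8, r^10, s, r^2s, r^4s, r^6s, r^8s, r^10s}; {e, r^2, r^4, r^6, r^8, r^10, rs, r^3s, r^5s, r^7s, r^9s, r^11s}.
So G has 3 subgroups of order 12.

3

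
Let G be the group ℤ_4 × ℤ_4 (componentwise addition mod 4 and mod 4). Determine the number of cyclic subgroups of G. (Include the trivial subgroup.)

Group the elements of G by the cyclic subgroup they generate; each cyclic subgroup of order d accounts for φ(d) elements.
Cyclic subgroups by order — order 1: 1; order 2: 3; order 4: 6.
Total: 10.

10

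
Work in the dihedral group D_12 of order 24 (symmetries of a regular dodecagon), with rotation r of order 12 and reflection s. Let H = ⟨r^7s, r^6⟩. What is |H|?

4

|⟨r^7s⟩| = 2 and |⟨r^6⟩| = 2, so |H| is a multiple of lcm(2, 2) = 2 and divides |G| = 24.
Closing under the operation: H = {e, r^6, rs, r^7s}, so |H| = 4.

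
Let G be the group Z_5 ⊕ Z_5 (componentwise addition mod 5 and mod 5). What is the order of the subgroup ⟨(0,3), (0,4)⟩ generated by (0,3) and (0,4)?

5

|⟨(0,3)⟩| = 5 and |⟨(0,4)⟩| = 5, so |H| is a multiple of lcm(5, 5) = 5 and divides |G| = 25.
Closing under the operation: H = {(0,0), (0,1), (0,2), (0,3), (0,4)}, so |H| = 5.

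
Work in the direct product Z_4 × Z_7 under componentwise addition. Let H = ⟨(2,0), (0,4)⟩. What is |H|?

|⟨(2,0)⟩| = 2 and |⟨(0,4)⟩| = 7, so |H| is a multiple of lcm(2, 7) = 14 and divides |G| = 28.
Closing under the operation: H = {(0,0), (0,1), (0,2), (0,3), (0,4), (0,5), (0,6), (2,0), (2,1), (2,2), (2,3), (2,4), (2,5), (2,6)}, so |H| = 14.

14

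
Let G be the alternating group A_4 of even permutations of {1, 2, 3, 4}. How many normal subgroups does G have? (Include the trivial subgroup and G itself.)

G has 10 subgroups. Checking conjugation-invariance by order — order 1: 1/1 normal; order 2: 0/3 normal; order 3: 0/4 normal; order 4: 1/1 normal; order 12: 1/1 normal.
Total normal subgroups: 3.

3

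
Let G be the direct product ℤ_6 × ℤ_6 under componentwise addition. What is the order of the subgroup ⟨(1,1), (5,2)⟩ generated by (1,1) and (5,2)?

12

|⟨(1,1)⟩| = 6 and |⟨(5,2)⟩| = 6, so |H| is a multiple of lcm(6, 6) = 6 and divides |G| = 36.
Closing under the operation: H = {(0,0), (0,3), (1,1), (1,4), (2,2), (2,5), (3,0), (3,3), (4,1), (4,4), (5,2), (5,5)}, so |H| = 12.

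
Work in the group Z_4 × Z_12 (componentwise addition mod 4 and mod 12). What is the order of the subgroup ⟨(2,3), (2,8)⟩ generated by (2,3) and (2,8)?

24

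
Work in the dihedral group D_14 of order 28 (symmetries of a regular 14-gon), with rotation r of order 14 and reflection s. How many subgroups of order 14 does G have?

|G| = 28 and 14 | 28, so subgroups of order 14 are possible by Lagrange.
The subgroups of order 14 are: {e, r, r^2, r^3, r^4, r^5, r^6, r^7, r^8, r^9, r^10, r^11, r^12, r^13}; {e, r^2, r^4, r^6, r^8, r^10, r^12, s, r^2s, r^4s, r^6s, r^8s, r^10s, r^12s}; {e, r^2, r^4, r^6, r^8, r^10, r^12, rs, r^3s, r^5s, r^7s, r^9s, r^11s, r^13s}.
So G has 3 subgroups of order 14.

3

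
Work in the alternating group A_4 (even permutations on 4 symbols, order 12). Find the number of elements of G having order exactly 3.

The elements of order 3 are: (2 3 4), (2 4 3), (1 2 3), (1 2 4), (1 3 2), (1 3 4), (1 4 2), (1 4 3).
That's 8.

8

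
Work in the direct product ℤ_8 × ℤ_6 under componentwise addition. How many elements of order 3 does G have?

2

An element (a,b) has order lcm(ord(a), ord(b)); count pairs with lcm equal to 3.
Enumerating gives 2 such elements.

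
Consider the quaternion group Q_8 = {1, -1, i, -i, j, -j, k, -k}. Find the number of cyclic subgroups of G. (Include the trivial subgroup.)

5

Group the elements of G by the cyclic subgroup they generate; each cyclic subgroup of order d accounts for φ(d) elements.
Cyclic subgroups by order — order 1: 1; order 2: 1; order 4: 3.
Total: 5.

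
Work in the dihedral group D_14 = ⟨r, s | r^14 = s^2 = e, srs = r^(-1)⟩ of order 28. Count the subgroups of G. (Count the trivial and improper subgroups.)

28

|G| = 28, so by Lagrange every subgroup order divides 28. Divisors: 1, 2, 4, 7, 14, 28.
Subgroups by order — order 1: 1; order 2: 15; order 4: 7; order 7: 1; order 14: 3; order 28: 1.
Total: 1 + 15 + 7 + 1 + 3 + 1 = 28.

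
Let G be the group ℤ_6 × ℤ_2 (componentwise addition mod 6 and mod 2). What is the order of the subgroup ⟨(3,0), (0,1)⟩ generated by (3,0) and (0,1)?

4

|⟨(3,0)⟩| = 2 and |⟨(0,1)⟩| = 2, so |H| is a multiple of lcm(2, 2) = 2 and divides |G| = 12.
Closing under the operation: H = {(0,0), (0,1), (3,0), (3,1)}, so |H| = 4.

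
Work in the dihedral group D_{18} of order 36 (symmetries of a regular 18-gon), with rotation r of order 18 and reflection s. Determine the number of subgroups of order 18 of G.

3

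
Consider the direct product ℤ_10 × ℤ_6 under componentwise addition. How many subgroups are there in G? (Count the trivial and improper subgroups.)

20

|G| = 60, so by Lagrange every subgroup order divides 60. Divisors: 1, 2, 3, 4, 5, 6, 10, 12, 15, 20, 30, 60.
Subgroups by order — order 1: 1; order 2: 3; order 3: 1; order 4: 1; order 5: 1; order 6: 3; order 10: 3; order 12: 1; order 15: 1; order 20: 1; order 30: 3; order 60: 1.
Total: 1 + 3 + 1 + 1 + 1 + 3 + 3 + 1 + 1 + 1 + 3 + 1 = 20.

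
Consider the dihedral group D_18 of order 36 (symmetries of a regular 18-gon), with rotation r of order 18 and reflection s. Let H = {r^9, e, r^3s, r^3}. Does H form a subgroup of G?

r^3 ∈ H but its inverse r^15 ∉ H, so H is not a subgroup.

No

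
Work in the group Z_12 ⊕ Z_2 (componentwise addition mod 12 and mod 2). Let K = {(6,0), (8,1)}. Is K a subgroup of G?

The identity (0,0) ∉ K, so K is not a subgroup.

No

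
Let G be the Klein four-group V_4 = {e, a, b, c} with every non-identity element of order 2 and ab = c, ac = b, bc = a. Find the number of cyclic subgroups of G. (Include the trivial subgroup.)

4

Each element a generates a cyclic subgroup ⟨a⟩; distinct elements may generate the same one (a cyclic group of order d has φ(d) generators).
Cyclic subgroups by order — order 1: 1; order 2: 3.
Total: 4.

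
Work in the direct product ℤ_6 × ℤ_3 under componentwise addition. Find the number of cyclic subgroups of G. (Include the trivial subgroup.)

10

A cyclic subgroup of order d is generated by each of its φ(d) elements of order d, so the cyclic subgroups of order d number (#elements of order d)/φ(d).
Cyclic subgroups by order — order 1: 1; order 2: 1; order 3: 4; order 6: 4.
Total: 10.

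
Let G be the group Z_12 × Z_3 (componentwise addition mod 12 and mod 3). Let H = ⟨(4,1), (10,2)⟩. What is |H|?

|⟨(4,1)⟩| = 3 and |⟨(10,2)⟩| = 6, so |H| is a multiple of lcm(3, 6) = 6 and divides |G| = 36.
Closing under the operation: H = {(0,0), (0,1), (0,2), (2,0), (2,1), (2,2), (4,0), (4,1), (4,2), (6,0), (6,1), (6,2), (8,0), (8,1), (8,2), (10,0), (10,1), (10,2)}, so |H| = 18.

18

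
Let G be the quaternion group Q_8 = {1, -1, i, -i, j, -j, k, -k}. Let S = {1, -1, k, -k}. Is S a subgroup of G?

Yes

|S| = 4 divides |G| = 8, consistent with Lagrange.
S contains the identity, every element's inverse is in S, and S is closed under ·: it is a subgroup.
In fact S = ⟨-k⟩.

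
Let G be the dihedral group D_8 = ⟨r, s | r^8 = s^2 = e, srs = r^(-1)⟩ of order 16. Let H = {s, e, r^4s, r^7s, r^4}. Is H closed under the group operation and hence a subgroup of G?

|H| = 5 does not divide |G| = 16, so by Lagrange H is not a subgroup.

No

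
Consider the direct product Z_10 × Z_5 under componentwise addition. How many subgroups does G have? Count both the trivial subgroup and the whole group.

|G| = 50, so by Lagrange every subgroup order divides 50. Divisors: 1, 2, 5, 10, 25, 50.
Subgroups by order — order 1: 1; order 2: 1; order 5: 6; order 10: 6; order 25: 1; order 50: 1.
Total: 1 + 1 + 6 + 6 + 1 + 1 = 16.

16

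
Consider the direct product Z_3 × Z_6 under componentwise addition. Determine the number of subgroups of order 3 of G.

|G| = 18 and 3 | 18, so subgroups of order 3 are possible by Lagrange.
The subgroups of order 3 are: {(0,0), (0,2), (0,4)}; {(0,0), (1,0), (2,0)}; {(0,0), (1,2), (2,4)}; {(0,0), (1,4), (2,2)}.
So G has 4 subgroups of order 3.

4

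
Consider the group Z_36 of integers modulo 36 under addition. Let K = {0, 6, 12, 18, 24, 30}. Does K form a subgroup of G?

|K| = 6 divides |G| = 36, consistent with Lagrange.
K contains the identity, every element's inverse is in K, and K is closed under +: it is a subgroup.
In fact K = ⟨6⟩.

Yes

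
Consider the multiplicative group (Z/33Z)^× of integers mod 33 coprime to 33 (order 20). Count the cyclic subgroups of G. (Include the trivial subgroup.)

A cyclic subgroup of order d is generated by each of its φ(d) elements of order d, so the cyclic subgroups of order d number (#elements of order d)/φ(d).
Cyclic subgroups by order — order 1: 1; order 2: 3; order 5: 1; order 10: 3.
Total: 8.

8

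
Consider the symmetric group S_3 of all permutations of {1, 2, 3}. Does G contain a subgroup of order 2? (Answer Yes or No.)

2 | 6. A subgroup of order 2 is {e, (1 2)}.

Yes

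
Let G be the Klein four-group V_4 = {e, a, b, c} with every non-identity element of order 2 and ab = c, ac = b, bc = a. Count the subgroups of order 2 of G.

3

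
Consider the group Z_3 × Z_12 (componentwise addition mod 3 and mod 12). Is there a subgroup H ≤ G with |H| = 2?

2 | 36. A subgroup of order 2 is {(0,0), (0,6)}.

Yes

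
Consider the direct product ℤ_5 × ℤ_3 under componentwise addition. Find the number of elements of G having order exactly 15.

An element (a,b) has order lcm(ord(a), ord(b)); count pairs with lcm equal to 15.
Enumerating gives 8 such elements.

8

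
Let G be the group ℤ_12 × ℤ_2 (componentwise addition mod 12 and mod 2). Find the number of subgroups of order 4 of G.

|G| = 24 and 4 | 24, so subgroups of order 4 are possible by Lagrange.
The subgroups of order 4 are: {(0,0), (0,1), (6,0), (6,1)}; {(0,0), (3,0), (6,0), (9,0)}; {(0,0), (3,1), (6,0), (9,1)}.
So G has 3 subgroups of order 4.

3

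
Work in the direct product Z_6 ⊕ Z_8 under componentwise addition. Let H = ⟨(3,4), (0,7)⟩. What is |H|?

16

|⟨(3,4)⟩| = 2 and |⟨(0,7)⟩| = 8, so |H| is a multiple of lcm(2, 8) = 8 and divides |G| = 48.
Closing under the operation: H = {(0,0), (0,1), (0,2), (0,3), (0,4), (0,5), (0,6), (0,7), (3,0), (3,1), (3,2), (3,3), (3,4), (3,5), (3,6), (3,7)}, so |H| = 16.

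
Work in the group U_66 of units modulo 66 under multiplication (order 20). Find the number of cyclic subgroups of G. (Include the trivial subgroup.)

8

Group the elements of G by the cyclic subgroup they generate; each cyclic subgroup of order d accounts for φ(d) elements.
Cyclic subgroups by order — order 1: 1; order 2: 3; order 5: 1; order 10: 3.
Total: 8.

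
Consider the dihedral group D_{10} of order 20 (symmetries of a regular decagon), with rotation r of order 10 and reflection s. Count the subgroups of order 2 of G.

11

|G| = 20 and 2 | 20, so subgroups of order 2 are possible by Lagrange.
The subgroups of order 2 are: {e, r^2s}; {e, r^3s}; {e, r^4s}; {e, r^5}; … (11 in all).
So G has 11 subgroups of order 2.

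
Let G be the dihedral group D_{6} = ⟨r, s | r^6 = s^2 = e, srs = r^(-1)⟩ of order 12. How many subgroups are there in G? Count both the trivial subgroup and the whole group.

16

|G| = 12, so by Lagrange every subgroup order divides 12. Divisors: 1, 2, 3, 4, 6, 12.
Subgroups by order — order 1: 1; order 2: 7; order 3: 1; order 4: 3; order 6: 3; order 12: 1.
Total: 1 + 7 + 1 + 3 + 3 + 1 = 16.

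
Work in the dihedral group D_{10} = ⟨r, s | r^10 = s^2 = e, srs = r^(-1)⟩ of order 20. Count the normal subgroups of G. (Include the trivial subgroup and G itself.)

7

G has 22 subgroups. Checking conjugation-invariance by order — order 1: 1/1 normal; order 2: 1/11 normal; order 4: 0/5 normal; order 5: 1/1 normal; order 10: 3/3 normal; order 20: 1/1 normal.
Total normal subgroups: 7.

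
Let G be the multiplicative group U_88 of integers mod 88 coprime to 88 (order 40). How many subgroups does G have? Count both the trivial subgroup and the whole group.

32

|G| = 40, so by Lagrange every subgroup order divides 40. Divisors: 1, 2, 4, 5, 8, 10, 20, 40.
Subgroups by order — order 1: 1; order 2: 7; order 4: 7; order 5: 1; order 8: 1; order 10: 7; order 20: 7; order 40: 1.
Total: 1 + 7 + 7 + 1 + 1 + 7 + 7 + 1 = 32.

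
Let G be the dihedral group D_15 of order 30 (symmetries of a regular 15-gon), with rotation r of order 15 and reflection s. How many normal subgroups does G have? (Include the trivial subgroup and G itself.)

G has 28 subgroups. Checking conjugation-invariance by order — order 1: 1/1 normal; order 2: 0/15 normal; order 3: 1/1 normal; order 5: 1/1 normal; order 6: 0/5 normal; order 10: 0/3 normal; order 15: 1/1 normal; order 30: 1/1 normal.
Total normal subgroups: 5.

5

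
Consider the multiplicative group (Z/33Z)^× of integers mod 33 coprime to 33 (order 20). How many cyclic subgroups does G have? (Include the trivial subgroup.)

8

Each element a generates a cyclic subgroup ⟨a⟩; distinct elements may generate the same one (a cyclic group of order d has φ(d) generators).
Cyclic subgroups by order — order 1: 1; order 2: 3; order 5: 1; order 10: 3.
Total: 8.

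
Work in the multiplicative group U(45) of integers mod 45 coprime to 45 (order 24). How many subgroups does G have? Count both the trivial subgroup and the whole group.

|G| = 24, so by Lagrange every subgroup order divides 24. Divisors: 1, 2, 3, 4, 6, 8, 12, 24.
Subgroups by order — order 1: 1; order 2: 3; order 3: 1; order 4: 3; order 6: 3; order 8: 1; order 12: 3; order 24: 1.
Total: 1 + 3 + 1 + 3 + 3 + 1 + 3 + 1 = 16.

16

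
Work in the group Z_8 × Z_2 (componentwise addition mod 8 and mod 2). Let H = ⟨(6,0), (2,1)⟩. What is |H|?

8

|⟨(6,0)⟩| = 4 and |⟨(2,1)⟩| = 4, so |H| is a multiple of lcm(4, 4) = 4 and divides |G| = 16.
Closing under the operation: H = {(0,0), (0,1), (2,0), (2,1), (4,0), (4,1), (6,0), (6,1)}, so |H| = 8.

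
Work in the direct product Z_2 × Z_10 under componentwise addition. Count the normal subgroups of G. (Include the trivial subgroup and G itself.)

10

G is abelian, so every subgroup is normal.
G has 10 subgroups in total, hence 10 normal subgroups.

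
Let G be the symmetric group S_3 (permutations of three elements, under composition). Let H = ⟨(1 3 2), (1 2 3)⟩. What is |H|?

3

|⟨(1 3 2)⟩| = 3 and |⟨(1 2 3)⟩| = 3, so |H| is a multiple of lcm(3, 3) = 3 and divides |G| = 6.
Closing under the operation: H = {e, (1 2 3), (1 3 2)}, so |H| = 3.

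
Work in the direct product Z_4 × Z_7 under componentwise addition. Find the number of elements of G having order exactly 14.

6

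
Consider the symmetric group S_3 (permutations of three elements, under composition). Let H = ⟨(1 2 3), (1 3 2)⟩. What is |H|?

|⟨(1 2 3)⟩| = 3 and |⟨(1 3 2)⟩| = 3, so |H| is a multiple of lcm(3, 3) = 3 and divides |G| = 6.
Closing under the operation: H = {e, (1 2 3), (1 3 2)}, so |H| = 3.

3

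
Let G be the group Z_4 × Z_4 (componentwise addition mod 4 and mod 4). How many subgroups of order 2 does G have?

|G| = 16 and 2 | 16, so subgroups of order 2 are possible by Lagrange.
The subgroups of order 2 are: {(0,0), (0,2)}; {(0,0), (2,0)}; {(0,0), (2,2)}.
So G has 3 subgroups of order 2.

3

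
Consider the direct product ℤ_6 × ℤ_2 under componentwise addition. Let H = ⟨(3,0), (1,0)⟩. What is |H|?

|⟨(3,0)⟩| = 2 and |⟨(1,0)⟩| = 6, so |H| is a multiple of lcm(2, 6) = 6 and divides |G| = 12.
Closing under the operation: H = {(0,0), (1,0), (2,0), (3,0), (4,0), (5,0)}, so |H| = 6.

6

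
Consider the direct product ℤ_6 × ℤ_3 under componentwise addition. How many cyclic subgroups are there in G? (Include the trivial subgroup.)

10

A cyclic subgroup of order d is generated by each of its φ(d) elements of order d, so the cyclic subgroups of order d number (#elements of order d)/φ(d).
Cyclic subgroups by order — order 1: 1; order 2: 1; order 3: 4; order 6: 4.
Total: 10.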